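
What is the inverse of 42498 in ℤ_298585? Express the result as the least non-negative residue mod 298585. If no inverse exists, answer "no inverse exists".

Run Euclid on (298585, 42498):
298585 = 7·42498 + 1099
42498 = 38·1099 + 736
1099 = 1·736 + 363
736 = 2·363 + 10
363 = 36·10 + 3
10 = 3·3 + 1
3 = 3·1 + 0
gcd = 1, so the inverse exists. Back-substitute:
1 = 10 − 3·3
1 = −3·363 + 109·10
1 = 109·736 − 221·363
1 = −221·1099 + 330·736
1 = 330·42498 − 12761·1099
1 = −12761·298585 + 89657·42498
So 42498·89657 ≡ 1 (mod 298585).

89657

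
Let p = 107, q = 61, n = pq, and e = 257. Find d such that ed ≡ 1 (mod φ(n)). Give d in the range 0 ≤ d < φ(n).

φ(n) = (p−1)(q−1) = 106·60 = 6360.
Need d with 257·d ≡ 1 (mod 6360). Apply the extended Euclidean algorithm:
6360 = 24·257 + 192
257 = 1·192 + 65
192 = 2·65 + 62
65 = 1·62 + 3
62 = 20·3 + 2
3 = 1·2 + 1
2 = 2·1 + 0
Back-substitute:
1 = 3 − 2
1 = −62 + 21·3
1 = 21·65 − 22·62
1 = −22·192 + 65·65
1 = 65·257 − 87·192
1 = −87·6360 + 2153·257
So 257·2153 ≡ 1 (mod 6360), hence d = 2153.

2153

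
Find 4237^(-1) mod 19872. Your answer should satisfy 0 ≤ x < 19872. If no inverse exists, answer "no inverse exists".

8869

Extended Euclidean algorithm:
19872 = 4×4237 + 2924
4237 = 1×2924 + 1313
2924 = 2×1313 + 298
1313 = 4×298 + 121
298 = 2×121 + 56
121 = 2×56 + 9
56 = 6×9 + 2
9 = 4×2 + 1
2 = 2×1 + 0
Since gcd(4237, 19872) = 1, back-substitute to write 1 as a combination:
1 = 9 − 4·2
1 = −4·56 + 25·9
1 = 25·121 − 54·56
1 = −54·298 + 133·121
1 = 133·1313 − 586·298
1 = −586·2924 + 1305·1313
1 = 1305·4237 − 1891·2924
1 = −1891·19872 + 8869·4237
So 4237·8869 ≡ 1 (mod 19872).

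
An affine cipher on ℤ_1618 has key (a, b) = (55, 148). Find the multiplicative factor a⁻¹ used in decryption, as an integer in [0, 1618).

1265

gcd(1618, 55) by repeated division:
1618 = 29×55 + 23
55 = 2×23 + 9
23 = 2×9 + 5
9 = 1×5 + 4
5 = 1×4 + 1
4 = 4×1 + 0
gcd = 1, so the inverse exists. Back-substitute:
1 = 5 − 4
1 = −9 + 2·5
1 = 2·23 − 5·9
1 = −5·55 + 12·23
1 = 12·1618 − 353·55
So 55·(-353) ≡ 1 (mod 1618), and -353 ≡ 1265 (mod 1618).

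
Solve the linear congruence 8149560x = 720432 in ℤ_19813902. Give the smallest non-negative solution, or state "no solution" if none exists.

962750

First find gcd(8149560, 19813902):
19813902 = 2×8149560 + 3514782
8149560 = 2×3514782 + 1119996
3514782 = 3×1119996 + 154794
1119996 = 7×154794 + 36438
154794 = 4×36438 + 9042
36438 = 4×9042 + 270
9042 = 33×270 + 132
270 = 2×132 + 6
132 = 22×6 + 0
gcd = 6 and 6 | 720432, so solutions exist. Divide through by 6: 1358260x ≡ 120072 (mod 3302317).
Now find 1358260⁻¹ mod 3302317:
3302317 = 2*1358260 + 585797
1358260 = 2*585797 + 186666
585797 = 3*186666 + 25799
186666 = 7*25799 + 6073
25799 = 4*6073 + 1507
6073 = 4*1507 + 45
1507 = 33*45 + 22
45 = 2*22 + 1
22 = 22*1 + 0
Back-substitute:
1 = 45 − 2·22
1 = −2·1507 + 67·45
1 = 67·6073 − 270·1507
1 = −270·25799 + 1147·6073
1 = 1147·186666 − 8299·25799
1 = −8299·585797 + 26044·186666
1 = 26044·1358260 − 60387·585797
1 = −60387·3302317 + 146818·1358260
So 1358260⁻¹ ≡ 146818 (mod 3302317).
Then x ≡ 146818·120072 ≡ 962750 (mod 3302317); the smallest non-negative solution is x = 962750.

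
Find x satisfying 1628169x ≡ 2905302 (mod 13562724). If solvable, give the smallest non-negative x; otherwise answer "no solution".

2541674

First find gcd(1628169, 13562724):
13562724 = 8*1628169 + 537372
1628169 = 3*537372 + 16053
537372 = 33*16053 + 7623
16053 = 2*7623 + 807
7623 = 9*807 + 360
807 = 2*360 + 87
360 = 4*87 + 12
87 = 7*12 + 3
12 = 4*3 + 0
gcd = 3 and 3 | 2905302, so solutions exist. Divide through by 3: 542723x ≡ 968434 (mod 4520908).
Now find 542723⁻¹ mod 4520908:
4520908 = 8×542723 + 179124
542723 = 3×179124 + 5351
179124 = 33×5351 + 2541
5351 = 2×2541 + 269
2541 = 9×269 + 120
269 = 2×120 + 29
120 = 4×29 + 4
29 = 7×4 + 1
4 = 4×1 + 0
Back-substitute:
1 = 29 − 7·4
1 = −7·120 + 29·29
1 = 29·269 − 65·120
1 = −65·2541 + 614·269
1 = 614·5351 − 1293·2541
1 = −1293·179124 + 43283·5351
1 = 43283·542723 − 131142·179124
1 = −131142·4520908 + 1092419·542723
So 542723⁻¹ ≡ 1092419 (mod 4520908).
Then x ≡ 1092419·968434 ≡ 2541674 (mod 4520908); the smallest non-negative solution is x = 2541674.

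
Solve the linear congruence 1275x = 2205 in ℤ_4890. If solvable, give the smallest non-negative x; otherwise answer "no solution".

First find gcd(1275, 4890):
4890 = 3*1275 + 1065
1275 = 1*1065 + 210
1065 = 5*210 + 15
210 = 14*15 + 0
gcd = 15 and 15 | 2205, so solutions exist. Divide through by 15: 85x ≡ 147 (mod 326).
Now find 85⁻¹ mod 326:
326 = 3×85 + 71
85 = 1×71 + 14
71 = 5×14 + 1
14 = 14×1 + 0
Back-substitute:
1 = 71 − 5·14
1 = −5·85 + 6·71
1 = 6·326 − 23·85
So 85·(-23) ≡ 1 (mod 326), i.e. 85⁻¹ ≡ 303.
Then x ≡ 303·147 ≡ 205 (mod 326); the smallest non-negative solution is x = 205.

205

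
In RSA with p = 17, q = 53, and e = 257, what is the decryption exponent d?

641

φ(n) = (p−1)(q−1) = 16·52 = 832.
Need d with 257·d ≡ 1 (mod 832). Apply the extended Euclidean algorithm:
832 = 3×257 + 61
257 = 4×61 + 13
61 = 4×13 + 9
13 = 1×9 + 4
9 = 2×4 + 1
4 = 4×1 + 0
Back-substitute:
1 = 9 − 2·4
1 = −2·13 + 3·9
1 = 3·61 − 14·13
1 = −14·257 + 59·61
1 = 59·832 − 191·257
So 257·(-191) ≡ 1 (mod 832), hence d ≡ -191 ≡ 641 (mod 832).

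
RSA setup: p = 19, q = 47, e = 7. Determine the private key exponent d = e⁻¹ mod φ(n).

355

φ(n) = (p−1)(q−1) = 18·46 = 828.
Need d with 7·d ≡ 1 (mod 828). Apply the extended Euclidean algorithm:
828 = 118*7 + 2
7 = 3*2 + 1
2 = 2*1 + 0
Back-substitute:
1 = 7 − 3·2
1 = −3·828 + 355·7
So 7·355 ≡ 1 (mod 828), hence d = 355.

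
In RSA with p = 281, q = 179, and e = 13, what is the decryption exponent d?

φ(n) = (p−1)(q−1) = 280·178 = 49840.
Need d with 13·d ≡ 1 (mod 49840). Apply the extended Euclidean algorithm:
49840 = 3833·13 + 11
13 = 1·11 + 2
11 = 5·2 + 1
2 = 2·1 + 0
Back-substitute:
1 = 11 − 5·2
1 = −5·13 + 6·11
1 = 6·49840 − 23003·13
So 13·(-23003) ≡ 1 (mod 49840), hence d ≡ -23003 ≡ 26837 (mod 49840).

26837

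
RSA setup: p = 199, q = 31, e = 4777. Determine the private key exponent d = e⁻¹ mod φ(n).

φ(n) = (p−1)(q−1) = 198·30 = 5940.
Need d with 4777·d ≡ 1 (mod 5940). Apply the extended Euclidean algorithm:
5940 = 1×4777 + 1163
4777 = 4×1163 + 125
1163 = 9×125 + 38
125 = 3×38 + 11
38 = 3×11 + 5
11 = 2×5 + 1
5 = 5×1 + 0
Back-substitute:
1 = 11 − 2·5
1 = −2·38 + 7·11
1 = 7·125 − 23·38
1 = −23·1163 + 214·125
1 = 214·4777 − 879·1163
1 = −879·5940 + 1093·4777
So 4777·1093 ≡ 1 (mod 5940), hence d = 1093.

1093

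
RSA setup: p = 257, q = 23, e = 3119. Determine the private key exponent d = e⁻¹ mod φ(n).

4303

φ(n) = (p−1)(q−1) = 256·22 = 5632.
Need d with 3119·d ≡ 1 (mod 5632). Apply the extended Euclidean algorithm:
5632 = 1*3119 + 2513
3119 = 1*2513 + 606
2513 = 4*606 + 89
606 = 6*89 + 72
89 = 1*72 + 17
72 = 4*17 + 4
17 = 4*4 + 1
4 = 4*1 + 0
Back-substitute:
1 = 17 − 4·4
1 = −4·72 + 17·17
1 = 17·89 − 21·72
1 = −21·606 + 143·89
1 = 143·2513 − 593·606
1 = −593·3119 + 736·2513
1 = 736·5632 − 1329·3119
So 3119·(-1329) ≡ 1 (mod 5632), hence d ≡ -1329 ≡ 4303 (mod 5632).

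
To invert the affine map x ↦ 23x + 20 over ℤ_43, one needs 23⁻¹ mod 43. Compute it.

Run Euclid on (43, 23):
43 = 1*23 + 20
23 = 1*20 + 3
20 = 6*3 + 2
3 = 1*2 + 1
2 = 2*1 + 0
gcd = 1, so the inverse exists. Back-substitute:
1 = 3 − 2
1 = −20 + 7·3
1 = 7·23 − 8·20
1 = −8·43 + 15·23
So 23·15 ≡ 1 (mod 43).

15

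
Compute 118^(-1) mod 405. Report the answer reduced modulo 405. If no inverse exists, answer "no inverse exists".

Extended Euclidean algorithm:
405 = 3*118 + 51
118 = 2*51 + 16
51 = 3*16 + 3
16 = 5*3 + 1
3 = 3*1 + 0
The gcd is 1. Working backward:
1 = 16 − 5·3
1 = −5·51 + 16·16
1 = 16·118 − 37·51
1 = −37·405 + 127·118
So 118·127 ≡ 1 (mod 405).

127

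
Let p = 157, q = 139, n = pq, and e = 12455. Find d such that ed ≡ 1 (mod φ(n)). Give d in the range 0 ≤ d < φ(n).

φ(n) = (p−1)(q−1) = 156·138 = 21528.
Need d with 12455·d ≡ 1 (mod 21528). Apply the extended Euclidean algorithm:
21528 = 1·12455 + 9073
12455 = 1·9073 + 3382
9073 = 2·3382 + 2309
3382 = 1·2309 + 1073
2309 = 2·1073 + 163
1073 = 6·163 + 95
163 = 1·95 + 68
95 = 1·68 + 27
68 = 2·27 + 14
27 = 1·14 + 13
14 = 1·13 + 1
13 = 13·1 + 0
Back-substitute:
1 = 14 − 13
1 = −27 + 2·14
1 = 2·68 − 5·27
1 = −5·95 + 7·68
1 = 7·163 − 12·95
1 = −12·1073 + 79·163
1 = 79·2309 − 170·1073
1 = −170·3382 + 249·2309
1 = 249·9073 − 668·3382
1 = −668·12455 + 917·9073
1 = 917·21528 − 1585·12455
So 12455·(-1585) ≡ 1 (mod 21528), hence d ≡ -1585 ≡ 19943 (mod 21528).

19943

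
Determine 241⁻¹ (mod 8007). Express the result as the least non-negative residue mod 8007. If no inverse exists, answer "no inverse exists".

1927

gcd(8007, 241) by repeated division:
8007 = 33*241 + 54
241 = 4*54 + 25
54 = 2*25 + 4
25 = 6*4 + 1
4 = 4*1 + 0
The gcd is 1. Working backward:
1 = 25 − 6·4
1 = −6·54 + 13·25
1 = 13·241 − 58·54
1 = −58·8007 + 1927·241
So 241·1927 ≡ 1 (mod 8007).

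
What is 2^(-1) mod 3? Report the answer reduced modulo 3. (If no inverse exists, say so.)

Run Euclid on (3, 2):
3 = 1·2 + 1
2 = 2·1 + 0
gcd = 1, so the inverse exists. Back-substitute:
1 = 3 − 2
So 2·(-1) ≡ 1 (mod 3), and -1 ≡ 2 (mod 3).

2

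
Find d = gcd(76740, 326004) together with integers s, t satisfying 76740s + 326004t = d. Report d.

Repeated division:
326004 = 4×76740 + 19044
76740 = 4×19044 + 564
19044 = 33×564 + 432
564 = 1×432 + 132
432 = 3×132 + 36
132 = 3×36 + 24
36 = 1×24 + 12
24 = 2×12 + 0
gcd(76740, 326004) = 12.
Back-substituting:
12 = 36 − 24
12 = −132 + 4·36
12 = 4·432 − 13·132
12 = −13·564 + 17·432
12 = 17·19044 − 574·564
12 = −574·76740 + 2313·19044
12 = 2313·326004 − 9826·76740
So 12 = (2313)·326004 + (-9826)·76740.

12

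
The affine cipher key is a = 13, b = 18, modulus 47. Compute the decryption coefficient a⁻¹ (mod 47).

Extended Euclidean algorithm:
47 = 3*13 + 8
13 = 1*8 + 5
8 = 1*5 + 3
5 = 1*3 + 2
3 = 1*2 + 1
2 = 2*1 + 0
gcd = 1, so the inverse exists. Back-substitute:
1 = 3 − 2
1 = −5 + 2·3
1 = 2·8 − 3·5
1 = −3·13 + 5·8
1 = 5·47 − 18·13
Hence 13⁻¹ ≡ -18 ≡ 29 (mod 47).

29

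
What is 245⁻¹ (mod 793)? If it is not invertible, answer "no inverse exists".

Extended Euclidean algorithm:
793 = 3*245 + 58
245 = 4*58 + 13
58 = 4*13 + 6
13 = 2*6 + 1
6 = 6*1 + 0
The gcd is 1. Working backward:
1 = 13 − 2·6
1 = −2·58 + 9·13
1 = 9·245 − 38·58
1 = −38·793 + 123·245
So 245·123 ≡ 1 (mod 793).

123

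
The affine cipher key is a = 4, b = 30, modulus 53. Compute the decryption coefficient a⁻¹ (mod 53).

40

Extended Euclidean algorithm:
53 = 13*4 + 1
4 = 4*1 + 0
The gcd is 1. Working backward:
1 = 53 − 13·4
Thus 4·(-13) ≡ 1 (mod 53); reducing, -13 mod 53 = 40.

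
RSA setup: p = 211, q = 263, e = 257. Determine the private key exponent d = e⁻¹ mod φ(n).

7493

φ(n) = (p−1)(q−1) = 210·262 = 55020.
Need d with 257·d ≡ 1 (mod 55020). Apply the extended Euclidean algorithm:
55020 = 214×257 + 22
257 = 11×22 + 15
22 = 1×15 + 7
15 = 2×7 + 1
7 = 7×1 + 0
Back-substitute:
1 = 15 − 2·7
1 = −2·22 + 3·15
1 = 3·257 − 35·22
1 = −35·55020 + 7493·257
So 257·7493 ≡ 1 (mod 55020), hence d = 7493.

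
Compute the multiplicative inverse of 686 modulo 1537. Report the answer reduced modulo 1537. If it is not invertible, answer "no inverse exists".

Extended Euclidean algorithm:
1537 = 2·686 + 165
686 = 4·165 + 26
165 = 6·26 + 9
26 = 2·9 + 8
9 = 1·8 + 1
8 = 8·1 + 0
The gcd is 1. Working backward:
1 = 9 − 8
1 = −26 + 3·9
1 = 3·165 − 19·26
1 = −19·686 + 79·165
1 = 79·1537 − 177·686
Hence 686⁻¹ ≡ -177 ≡ 1360 (mod 1537).

1360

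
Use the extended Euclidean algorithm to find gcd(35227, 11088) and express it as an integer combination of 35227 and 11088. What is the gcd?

1

Euclidean algorithm:
35227 = 3×11088 + 1963
11088 = 5×1963 + 1273
1963 = 1×1273 + 690
1273 = 1×690 + 583
690 = 1×583 + 107
583 = 5×107 + 48
107 = 2×48 + 11
48 = 4×11 + 4
11 = 2×4 + 3
4 = 1×3 + 1
3 = 3×1 + 0
gcd(35227, 11088) = 1.
Back-substituting:
1 = 4 − 3
1 = −11 + 3·4
1 = 3·48 − 13·11
1 = −13·107 + 29·48
1 = 29·583 − 158·107
1 = −158·690 + 187·583
1 = 187·1273 − 345·690
1 = −345·1963 + 532·1273
1 = 532·11088 − 3005·1963
1 = −3005·35227 + 9547·11088
So 1 = (-3005)·35227 + (9547)·11088.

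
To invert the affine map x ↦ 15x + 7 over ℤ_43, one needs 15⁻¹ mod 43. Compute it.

23

gcd(43, 15) by repeated division:
43 = 2·15 + 13
15 = 1·13 + 2
13 = 6·2 + 1
2 = 2·1 + 0
The gcd is 1. Working backward:
1 = 13 − 6·2
1 = −6·15 + 7·13
1 = 7·43 − 20·15
Thus 15·(-20) ≡ 1 (mod 43); reducing, -20 mod 43 = 23.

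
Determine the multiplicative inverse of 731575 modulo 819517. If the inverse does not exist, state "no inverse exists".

248319

Run Euclid on (819517, 731575):
819517 = 1·731575 + 87942
731575 = 8·87942 + 28039
87942 = 3·28039 + 3825
28039 = 7·3825 + 1264
3825 = 3·1264 + 33
1264 = 38·33 + 10
33 = 3·10 + 3
10 = 3·3 + 1
3 = 3·1 + 0
gcd = 1, so the inverse exists. Back-substitute:
1 = 10 − 3·3
1 = −3·33 + 10·10
1 = 10·1264 − 383·33
1 = −383·3825 + 1159·1264
1 = 1159·28039 − 8496·3825
1 = −8496·87942 + 26647·28039
1 = 26647·731575 − 221672·87942
1 = −221672·819517 + 248319·731575
So 731575·248319 ≡ 1 (mod 819517).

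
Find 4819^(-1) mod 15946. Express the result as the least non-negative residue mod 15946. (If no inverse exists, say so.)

10827

Apply the Euclidean algorithm to 15946 and 4819:
15946 = 3·4819 + 1489
4819 = 3·1489 + 352
1489 = 4·352 + 81
352 = 4·81 + 28
81 = 2·28 + 25
28 = 1·25 + 3
25 = 8·3 + 1
3 = 3·1 + 0
The gcd is 1. Working backward:
1 = 25 − 8·3
1 = −8·28 + 9·25
1 = 9·81 − 26·28
1 = −26·352 + 113·81
1 = 113·1489 − 478·352
1 = −478·4819 + 1547·1489
1 = 1547·15946 − 5119·4819
Hence 4819⁻¹ ≡ -5119 ≡ 10827 (mod 15946).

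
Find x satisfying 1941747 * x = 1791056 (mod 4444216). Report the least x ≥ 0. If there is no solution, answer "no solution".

1416840

First find gcd(1941747, 4444216):
4444216 = 2·1941747 + 560722
1941747 = 3·560722 + 259581
560722 = 2·259581 + 41560
259581 = 6·41560 + 10221
41560 = 4·10221 + 676
10221 = 15·676 + 81
676 = 8·81 + 28
81 = 2·28 + 25
28 = 1·25 + 3
25 = 8·3 + 1
3 = 3·1 + 0
gcd = 1, so a unique solution mod 4444216 exists.
Back-substitute for the Bézout coefficients:
1 = 25 − 8·3
1 = −8·28 + 9·25
1 = 9·81 − 26·28
1 = −26·676 + 217·81
1 = 217·10221 − 3281·676
1 = −3281·41560 + 13341·10221
1 = 13341·259581 − 83327·41560
1 = −83327·560722 + 179995·259581
1 = 179995·1941747 − 623312·560722
1 = −623312·4444216 + 1426619·1941747
So 1941747·(1426619) ≡ 1 (mod 4444216), giving 1941747⁻¹ ≡ 1426619.
x ≡ 1941747⁻¹·1791056 ≡ 1426619·1791056 ≡ 1416840 (mod 4444216).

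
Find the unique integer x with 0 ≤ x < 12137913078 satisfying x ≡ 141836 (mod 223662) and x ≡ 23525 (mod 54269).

Write x = 141836 + 223662·k. Then 223662·k ≡ 23525 − 141836 ≡ 44496 (mod 54269).
Need 223662⁻¹ mod 54269. Extended Euclid on (54269, 6586):
54269 = 8·6586 + 1581
6586 = 4·1581 + 262
1581 = 6·262 + 9
262 = 29·9 + 1
9 = 9·1 + 0
Back-substitute:
1 = 262 − 29·9
1 = −29·1581 + 175·262
1 = 175·6586 − 729·1581
1 = −729·54269 + 6007·6586
223662⁻¹ ≡ 6007 (mod 54269), so k ≡ 6007·44496 ≡ 12647 (mod 54269).
x = 141836 + 223662·12647 = 2828795150.

2828795150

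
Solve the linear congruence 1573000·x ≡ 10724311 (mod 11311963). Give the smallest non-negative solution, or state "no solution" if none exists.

500545

First find gcd(1573000, 11311963):
11311963 = 7*1573000 + 300963
1573000 = 5*300963 + 68185
300963 = 4*68185 + 28223
68185 = 2*28223 + 11739
28223 = 2*11739 + 4745
11739 = 2*4745 + 2249
4745 = 2*2249 + 247
2249 = 9*247 + 26
247 = 9*26 + 13
26 = 2*13 + 0
gcd = 13 and 13 | 10724311, so solutions exist. Divide through by 13: 121000x ≡ 824947 (mod 870151).
Now find 121000⁻¹ mod 870151:
870151 = 7*121000 + 23151
121000 = 5*23151 + 5245
23151 = 4*5245 + 2171
5245 = 2*2171 + 903
2171 = 2*903 + 365
903 = 2*365 + 173
365 = 2*173 + 19
173 = 9*19 + 2
19 = 9*2 + 1
2 = 2*1 + 0
Back-substitute:
1 = 19 − 9·2
1 = −9·173 + 82·19
1 = 82·365 − 173·173
1 = −173·903 + 428·365
1 = 428·2171 − 1029·903
1 = −1029·5245 + 2486·2171
1 = 2486·23151 − 10973·5245
1 = −10973·121000 + 57351·23151
1 = 57351·870151 − 412430·121000
So 121000·(-412430) ≡ 1 (mod 870151), i.e. 121000⁻¹ ≡ 457721.
Then x ≡ 457721·824947 ≡ 500545 (mod 870151); the smallest non-negative solution is x = 500545.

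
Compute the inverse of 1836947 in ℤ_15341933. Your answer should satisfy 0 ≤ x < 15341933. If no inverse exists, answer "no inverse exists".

7784389

Extended Euclidean algorithm:
15341933 = 8*1836947 + 646357
1836947 = 2*646357 + 544233
646357 = 1*544233 + 102124
544233 = 5*102124 + 33613
102124 = 3*33613 + 1285
33613 = 26*1285 + 203
1285 = 6*203 + 67
203 = 3*67 + 2
67 = 33*2 + 1
2 = 2*1 + 0
Since gcd(1836947, 15341933) = 1, back-substitute to write 1 as a combination:
1 = 67 − 33·2
1 = −33·203 + 100·67
1 = 100·1285 − 633·203
1 = −633·33613 + 16558·1285
1 = 16558·102124 − 50307·33613
1 = −50307·544233 + 268093·102124
1 = 268093·646357 − 318400·544233
1 = −318400·1836947 + 904893·646357
1 = 904893·15341933 − 7557544·1836947
Hence 1836947⁻¹ ≡ -7557544 ≡ 7784389 (mod 15341933).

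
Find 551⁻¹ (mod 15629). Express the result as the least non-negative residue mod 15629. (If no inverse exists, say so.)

Apply the Euclidean algorithm to 15629 and 551:
15629 = 28×551 + 201
551 = 2×201 + 149
201 = 1×149 + 52
149 = 2×52 + 45
52 = 1×45 + 7
45 = 6×7 + 3
7 = 2×3 + 1
3 = 3×1 + 0
Since gcd(551, 15629) = 1, back-substitute to write 1 as a combination:
1 = 7 − 2·3
1 = −2·45 + 13·7
1 = 13·52 − 15·45
1 = −15·149 + 43·52
1 = 43·201 − 58·149
1 = −58·551 + 159·201
1 = 159·15629 − 4510·551
Hence 551⁻¹ ≡ -4510 ≡ 11119 (mod 15629).

11119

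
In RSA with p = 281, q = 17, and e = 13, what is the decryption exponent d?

2757

φ(n) = (p−1)(q−1) = 280·16 = 4480.
Need d with 13·d ≡ 1 (mod 4480). Apply the extended Euclidean algorithm:
4480 = 344*13 + 8
13 = 1*8 + 5
8 = 1*5 + 3
5 = 1*3 + 2
3 = 1*2 + 1
2 = 2*1 + 0
Back-substitute:
1 = 3 − 2
1 = −5 + 2·3
1 = 2·8 − 3·5
1 = −3·13 + 5·8
1 = 5·4480 − 1723·13
So 13·(-1723) ≡ 1 (mod 4480), hence d ≡ -1723 ≡ 2757 (mod 4480).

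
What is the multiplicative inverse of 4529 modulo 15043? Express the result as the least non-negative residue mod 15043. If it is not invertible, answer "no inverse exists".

Compute gcd(4529, 15043):
15043 = 3·4529 + 1456
4529 = 3·1456 + 161
1456 = 9·161 + 7
161 = 23·7 + 0
The gcd is 7, not 1, hence no inverse exists.

no inverse exists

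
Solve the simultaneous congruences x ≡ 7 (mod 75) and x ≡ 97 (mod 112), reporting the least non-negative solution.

3457

Write x = 7 + 75·k. Then 75·k ≡ 97 − 7 ≡ 90 (mod 112).
Need 75⁻¹ mod 112. Extended Euclid on (112, 75):
112 = 1×75 + 37
75 = 2×37 + 1
37 = 37×1 + 0
Back-substitute:
1 = 75 − 2·37
1 = −2·112 + 3·75
75⁻¹ ≡ 3 (mod 112), so k ≡ 3·90 ≡ 46 (mod 112).
x = 7 + 75·46 = 3457.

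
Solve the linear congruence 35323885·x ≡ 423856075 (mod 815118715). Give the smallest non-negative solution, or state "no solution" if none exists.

First find gcd(35323885, 815118715):
815118715 = 23·35323885 + 2669360
35323885 = 13·2669360 + 622205
2669360 = 4·622205 + 180540
622205 = 3·180540 + 80585
180540 = 2·80585 + 19370
80585 = 4·19370 + 3105
19370 = 6·3105 + 740
3105 = 4·740 + 145
740 = 5·145 + 15
145 = 9·15 + 10
15 = 1·10 + 5
10 = 2·5 + 0
gcd = 5 and 5 | 423856075, so solutions exist. Divide through by 5: 7064777x ≡ 84771215 (mod 163023743).
Now find 7064777⁻¹ mod 163023743:
163023743 = 23*7064777 + 533872
7064777 = 13*533872 + 124441
533872 = 4*124441 + 36108
124441 = 3*36108 + 16117
36108 = 2*16117 + 3874
16117 = 4*3874 + 621
3874 = 6*621 + 148
621 = 4*148 + 29
148 = 5*29 + 3
29 = 9*3 + 2
3 = 1*2 + 1
2 = 2*1 + 0
Back-substitute:
1 = 3 − 2
1 = −29 + 10·3
1 = 10·148 − 51·29
1 = −51·621 + 214·148
1 = 214·3874 − 1335·621
1 = −1335·16117 + 5554·3874
1 = 5554·36108 − 12443·16117
1 = −12443·124441 + 42883·36108
1 = 42883·533872 − 183975·124441
1 = −183975·7064777 + 2434558·533872
1 = 2434558·163023743 − 56178809·7064777
So 7064777·(-56178809) ≡ 1 (mod 163023743), i.e. 7064777⁻¹ ≡ 106844934.
Then x ≡ 106844934·84771215 ≡ 31365178 (mod 163023743); the smallest non-negative solution is x = 31365178.

31365178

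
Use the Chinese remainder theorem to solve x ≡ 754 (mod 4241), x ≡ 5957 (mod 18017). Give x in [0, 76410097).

Write x = 754 + 4241·k. Then 4241·k ≡ 5957 − 754 ≡ 5203 (mod 18017).
Need 4241⁻¹ mod 18017. Extended Euclid on (18017, 4241):
18017 = 4·4241 + 1053
4241 = 4·1053 + 29
1053 = 36·29 + 9
29 = 3·9 + 2
9 = 4·2 + 1
2 = 2·1 + 0
Back-substitute:
1 = 9 − 4·2
1 = −4·29 + 13·9
1 = 13·1053 − 472·29
1 = −472·4241 + 1901·1053
1 = 1901·18017 − 8076·4241
4241⁻¹ ≡ 9941 (mod 18017), so k ≡ 9941·5203 ≡ 14233 (mod 18017).
x = 754 + 4241·14233 = 60362907.

60362907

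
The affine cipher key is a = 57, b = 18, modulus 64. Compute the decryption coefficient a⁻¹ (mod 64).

9

gcd(64, 57) by repeated division:
64 = 1×57 + 7
57 = 8×7 + 1
7 = 7×1 + 0
The gcd is 1. Working backward:
1 = 57 − 8·7
1 = −8·64 + 9·57
So 57·9 ≡ 1 (mod 64).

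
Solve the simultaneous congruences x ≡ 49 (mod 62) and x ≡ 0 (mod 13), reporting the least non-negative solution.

Write x = 49 + 62·k. Then 62·k ≡ 0 − 49 ≡ 3 (mod 13).
Need 62⁻¹ mod 13. Extended Euclid on (13, 10):
13 = 1·10 + 3
10 = 3·3 + 1
3 = 3·1 + 0
Back-substitute:
1 = 10 − 3·3
1 = −3·13 + 4·10
62⁻¹ ≡ 4 (mod 13), so k ≡ 4·3 ≡ 12 (mod 13).
x = 49 + 62·12 = 793.

793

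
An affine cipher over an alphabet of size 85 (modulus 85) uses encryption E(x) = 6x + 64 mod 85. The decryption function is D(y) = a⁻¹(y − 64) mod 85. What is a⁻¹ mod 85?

gcd(85, 6) by repeated division:
85 = 14×6 + 1
6 = 6×1 + 0
Since gcd(6, 85) = 1, back-substitute to write 1 as a combination:
1 = 85 − 14·6
So 6·(-14) ≡ 1 (mod 85), and -14 ≡ 71 (mod 85).

71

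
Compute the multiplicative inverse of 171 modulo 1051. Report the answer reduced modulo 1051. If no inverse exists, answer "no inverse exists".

Apply the Euclidean algorithm to 1051 and 171:
1051 = 6×171 + 25
171 = 6×25 + 21
25 = 1×21 + 4
21 = 5×4 + 1
4 = 4×1 + 0
gcd = 1, so the inverse exists. Back-substitute:
1 = 21 − 5·4
1 = −5·25 + 6·21
1 = 6·171 − 41·25
1 = −41·1051 + 252·171
So 171·252 ≡ 1 (mod 1051).

252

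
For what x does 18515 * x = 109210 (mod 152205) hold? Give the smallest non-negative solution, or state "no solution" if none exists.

21881

First find gcd(18515, 152205):
152205 = 8*18515 + 4085
18515 = 4*4085 + 2175
4085 = 1*2175 + 1910
2175 = 1*1910 + 265
1910 = 7*265 + 55
265 = 4*55 + 45
55 = 1*45 + 10
45 = 4*10 + 5
10 = 2*5 + 0
gcd = 5 and 5 | 109210, so solutions exist. Divide through by 5: 3703x ≡ 21842 (mod 30441).
Now find 3703⁻¹ mod 30441:
30441 = 8*3703 + 817
3703 = 4*817 + 435
817 = 1*435 + 382
435 = 1*382 + 53
382 = 7*53 + 11
53 = 4*11 + 9
11 = 1*9 + 2
9 = 4*2 + 1
2 = 2*1 + 0
Back-substitute:
1 = 9 − 4·2
1 = −4·11 + 5·9
1 = 5·53 − 24·11
1 = −24·382 + 173·53
1 = 173·435 − 197·382
1 = −197·817 + 370·435
1 = 370·3703 − 1677·817
1 = −1677·30441 + 13786·3703
So 3703⁻¹ ≡ 13786 (mod 30441).
Then x ≡ 13786·21842 ≡ 21881 (mod 30441); the smallest non-negative solution is x = 21881.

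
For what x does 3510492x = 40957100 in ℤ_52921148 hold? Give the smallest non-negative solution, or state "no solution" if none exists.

First find gcd(3510492, 52921148):
52921148 = 15·3510492 + 263768
3510492 = 13·263768 + 81508
263768 = 3·81508 + 19244
81508 = 4·19244 + 4532
19244 = 4·4532 + 1116
4532 = 4·1116 + 68
1116 = 16·68 + 28
68 = 2·28 + 12
28 = 2·12 + 4
12 = 3·4 + 0
gcd = 4 and 4 | 40957100, so solutions exist. Divide through by 4: 877623x ≡ 10239275 (mod 13230287).
Now find 877623⁻¹ mod 13230287:
13230287 = 15×877623 + 65942
877623 = 13×65942 + 20377
65942 = 3×20377 + 4811
20377 = 4×4811 + 1133
4811 = 4×1133 + 279
1133 = 4×279 + 17
279 = 16×17 + 7
17 = 2×7 + 3
7 = 2×3 + 1
3 = 3×1 + 0
Back-substitute:
1 = 7 − 2·3
1 = −2·17 + 5·7
1 = 5·279 − 82·17
1 = −82·1133 + 333·279
1 = 333·4811 − 1414·1133
1 = −1414·20377 + 5989·4811
1 = 5989·65942 − 19381·20377
1 = −19381·877623 + 257942·65942
1 = 257942·13230287 − 3888511·877623
So 877623·(-3888511) ≡ 1 (mod 13230287), i.e. 877623⁻¹ ≡ 9341776.
Then x ≡ 9341776·10239275 ≡ 9755163 (mod 13230287); the smallest non-negative solution is x = 9755163.

9755163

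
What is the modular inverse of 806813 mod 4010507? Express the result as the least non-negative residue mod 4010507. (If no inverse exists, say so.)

gcd(4010507, 806813) by repeated division:
4010507 = 4*806813 + 783255
806813 = 1*783255 + 23558
783255 = 33*23558 + 5841
23558 = 4*5841 + 194
5841 = 30*194 + 21
194 = 9*21 + 5
21 = 4*5 + 1
5 = 5*1 + 0
The gcd is 1. Working backward:
1 = 21 − 4·5
1 = −4·194 + 37·21
1 = 37·5841 − 1114·194
1 = −1114·23558 + 4493·5841
1 = 4493·783255 − 149383·23558
1 = −149383·806813 + 153876·783255
1 = 153876·4010507 − 764887·806813
So 806813·(-764887) ≡ 1 (mod 4010507), and -764887 ≡ 3245620 (mod 4010507).

3245620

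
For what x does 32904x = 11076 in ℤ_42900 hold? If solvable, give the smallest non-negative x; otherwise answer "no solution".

2119

First find gcd(32904, 42900):
42900 = 1*32904 + 9996
32904 = 3*9996 + 2916
9996 = 3*2916 + 1248
2916 = 2*1248 + 420
1248 = 2*420 + 408
420 = 1*408 + 12
408 = 34*12 + 0
gcd = 12 and 12 | 11076, so solutions exist. Divide through by 12: 2742x ≡ 923 (mod 3575).
Now find 2742⁻¹ mod 3575:
3575 = 1×2742 + 833
2742 = 3×833 + 243
833 = 3×243 + 104
243 = 2×104 + 35
104 = 2×35 + 34
35 = 1×34 + 1
34 = 34×1 + 0
Back-substitute:
1 = 35 − 34
1 = −104 + 3·35
1 = 3·243 − 7·104
1 = −7·833 + 24·243
1 = 24·2742 − 79·833
1 = −79·3575 + 103·2742
So 2742⁻¹ ≡ 103 (mod 3575).
Then x ≡ 103·923 ≡ 2119 (mod 3575); the smallest non-negative solution is x = 2119.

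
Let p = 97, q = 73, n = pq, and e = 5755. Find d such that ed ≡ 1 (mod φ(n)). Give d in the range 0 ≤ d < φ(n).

5299

φ(n) = (p−1)(q−1) = 96·72 = 6912.
Need d with 5755·d ≡ 1 (mod 6912). Apply the extended Euclidean algorithm:
6912 = 1·5755 + 1157
5755 = 4·1157 + 1127
1157 = 1·1127 + 30
1127 = 37·30 + 17
30 = 1·17 + 13
17 = 1·13 + 4
13 = 3·4 + 1
4 = 4·1 + 0
Back-substitute:
1 = 13 − 3·4
1 = −3·17 + 4·13
1 = 4·30 − 7·17
1 = −7·1127 + 263·30
1 = 263·1157 − 270·1127
1 = −270·5755 + 1343·1157
1 = 1343·6912 − 1613·5755
So 5755·(-1613) ≡ 1 (mod 6912), hence d ≡ -1613 ≡ 5299 (mod 6912).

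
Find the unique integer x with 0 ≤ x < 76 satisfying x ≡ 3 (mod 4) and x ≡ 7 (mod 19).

Write x = 3 + 4·k. Then 4·k ≡ 7 − 3 ≡ 4 (mod 19).
Need 4⁻¹ mod 19. Extended Euclid on (19, 4):
19 = 4·4 + 3
4 = 1·3 + 1
3 = 3·1 + 0
Back-substitute:
1 = 4 − 3
1 = −19 + 5·4
4⁻¹ ≡ 5 (mod 19), so k ≡ 5·4 ≡ 1 (mod 19).
x = 3 + 4·1 = 7.

7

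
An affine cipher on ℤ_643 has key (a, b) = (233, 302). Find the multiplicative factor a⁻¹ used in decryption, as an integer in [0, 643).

356

Extended Euclidean algorithm:
643 = 2×233 + 177
233 = 1×177 + 56
177 = 3×56 + 9
56 = 6×9 + 2
9 = 4×2 + 1
2 = 2×1 + 0
gcd = 1, so the inverse exists. Back-substitute:
1 = 9 − 4·2
1 = −4·56 + 25·9
1 = 25·177 − 79·56
1 = −79·233 + 104·177
1 = 104·643 − 287·233
Hence 233⁻¹ ≡ -287 ≡ 356 (mod 643).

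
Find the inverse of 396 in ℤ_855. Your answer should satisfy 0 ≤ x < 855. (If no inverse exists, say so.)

no inverse exists

Euclidean algorithm on 855, 396:
855 = 2·396 + 63
396 = 6·63 + 18
63 = 3·18 + 9
18 = 2·9 + 0
Since gcd = 9 > 1, 396 is not a unit mod 855.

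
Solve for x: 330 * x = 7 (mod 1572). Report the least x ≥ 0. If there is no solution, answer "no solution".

gcd(330, 1572):
1572 = 4×330 + 252
330 = 1×252 + 78
252 = 3×78 + 18
78 = 4×18 + 6
18 = 3×6 + 0
gcd = 6, but 6 ∤ 7, so the congruence has no solution.

no solution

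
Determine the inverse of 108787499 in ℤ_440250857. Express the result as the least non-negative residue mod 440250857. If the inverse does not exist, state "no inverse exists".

gcd(440250857, 108787499) by repeated division:
440250857 = 4×108787499 + 5100861
108787499 = 21×5100861 + 1669418
5100861 = 3×1669418 + 92607
1669418 = 18×92607 + 2492
92607 = 37×2492 + 403
2492 = 6×403 + 74
403 = 5×74 + 33
74 = 2×33 + 8
33 = 4×8 + 1
8 = 8×1 + 0
Since gcd(108787499, 440250857) = 1, back-substitute to write 1 as a combination:
1 = 33 − 4·8
1 = −4·74 + 9·33
1 = 9·403 − 49·74
1 = −49·2492 + 303·403
1 = 303·92607 − 11260·2492
1 = −11260·1669418 + 202983·92607
1 = 202983·5100861 − 620209·1669418
1 = −620209·108787499 + 13227372·5100861
1 = 13227372·440250857 − 53529697·108787499
So 108787499·(-53529697) ≡ 1 (mod 440250857), and -53529697 ≡ 386721160 (mod 440250857).

386721160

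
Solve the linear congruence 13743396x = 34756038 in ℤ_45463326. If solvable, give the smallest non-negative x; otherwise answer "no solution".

2341212

First find gcd(13743396, 45463326):
45463326 = 3×13743396 + 4233138
13743396 = 3×4233138 + 1043982
4233138 = 4×1043982 + 57210
1043982 = 18×57210 + 14202
57210 = 4×14202 + 402
14202 = 35×402 + 132
402 = 3×132 + 6
132 = 22×6 + 0
gcd = 6 and 6 | 34756038, so solutions exist. Divide through by 6: 2290566x ≡ 5792673 (mod 7577221).
Now find 2290566⁻¹ mod 7577221:
7577221 = 3·2290566 + 705523
2290566 = 3·705523 + 173997
705523 = 4·173997 + 9535
173997 = 18·9535 + 2367
9535 = 4·2367 + 67
2367 = 35·67 + 22
67 = 3·22 + 1
22 = 22·1 + 0
Back-substitute:
1 = 67 − 3·22
1 = −3·2367 + 106·67
1 = 106·9535 − 427·2367
1 = −427·173997 + 7792·9535
1 = 7792·705523 − 31595·173997
1 = −31595·2290566 + 102577·705523
1 = 102577·7577221 − 339326·2290566
So 2290566·(-339326) ≡ 1 (mod 7577221), i.e. 2290566⁻¹ ≡ 7237895.
Then x ≡ 7237895·5792673 ≡ 2341212 (mod 7577221); the smallest non-negative solution is x = 2341212.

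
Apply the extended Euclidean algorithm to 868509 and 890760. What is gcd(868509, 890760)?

3

Apply Euclid's algorithm to 890760 and 868509:
890760 = 1×868509 + 22251
868509 = 39×22251 + 720
22251 = 30×720 + 651
720 = 1×651 + 69
651 = 9×69 + 30
69 = 2×30 + 9
30 = 3×9 + 3
9 = 3×3 + 0
gcd(868509, 890760) = 3.
Working backward:
3 = 30 − 3·9
3 = −3·69 + 7·30
3 = 7·651 − 66·69
3 = −66·720 + 73·651
3 = 73·22251 − 2256·720
3 = −2256·868509 + 88057·22251
3 = 88057·890760 − 90313·868509
So 3 = (88057)·890760 + (-90313)·868509.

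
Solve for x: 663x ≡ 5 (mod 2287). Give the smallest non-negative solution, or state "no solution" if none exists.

376

First find gcd(663, 2287):
2287 = 3*663 + 298
663 = 2*298 + 67
298 = 4*67 + 30
67 = 2*30 + 7
30 = 4*7 + 2
7 = 3*2 + 1
2 = 2*1 + 0
gcd = 1, so a unique solution mod 2287 exists.
Back-substitute for the Bézout coefficients:
1 = 7 − 3·2
1 = −3·30 + 13·7
1 = 13·67 − 29·30
1 = −29·298 + 129·67
1 = 129·663 − 287·298
1 = −287·2287 + 990·663
So 663·(990) ≡ 1 (mod 2287), giving 663⁻¹ ≡ 990.
x ≡ 663⁻¹·5 ≡ 990·5 ≡ 376 (mod 2287).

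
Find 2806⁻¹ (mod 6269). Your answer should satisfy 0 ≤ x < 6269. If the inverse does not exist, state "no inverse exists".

Apply the Euclidean algorithm to 6269 and 2806:
6269 = 2*2806 + 657
2806 = 4*657 + 178
657 = 3*178 + 123
178 = 1*123 + 55
123 = 2*55 + 13
55 = 4*13 + 3
13 = 4*3 + 1
3 = 3*1 + 0
The gcd is 1. Working backward:
1 = 13 − 4·3
1 = −4·55 + 17·13
1 = 17·123 − 38·55
1 = −38·178 + 55·123
1 = 55·657 − 203·178
1 = −203·2806 + 867·657
1 = 867·6269 − 1937·2806
Thus 2806·(-1937) ≡ 1 (mod 6269); reducing, -1937 mod 6269 = 4332.

4332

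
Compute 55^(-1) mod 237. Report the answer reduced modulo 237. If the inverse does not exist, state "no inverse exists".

gcd(237, 55) by repeated division:
237 = 4*55 + 17
55 = 3*17 + 4
17 = 4*4 + 1
4 = 4*1 + 0
gcd = 1, so the inverse exists. Back-substitute:
1 = 17 − 4·4
1 = −4·55 + 13·17
1 = 13·237 − 56·55
So 55·(-56) ≡ 1 (mod 237), and -56 ≡ 181 (mod 237).

181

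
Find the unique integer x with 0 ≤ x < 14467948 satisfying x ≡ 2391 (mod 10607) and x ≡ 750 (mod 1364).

10068434

Write x = 2391 + 10607·k. Then 10607·k ≡ 750 − 2391 ≡ 1087 (mod 1364).
Need 10607⁻¹ mod 1364. Extended Euclid on (1364, 1059):
1364 = 1×1059 + 305
1059 = 3×305 + 144
305 = 2×144 + 17
144 = 8×17 + 8
17 = 2×8 + 1
8 = 8×1 + 0
Back-substitute:
1 = 17 − 2·8
1 = −2·144 + 17·17
1 = 17·305 − 36·144
1 = −36·1059 + 125·305
1 = 125·1364 − 161·1059
10607⁻¹ ≡ 1203 (mod 1364), so k ≡ 1203·1087 ≡ 949 (mod 1364).
x = 2391 + 10607·949 = 10068434.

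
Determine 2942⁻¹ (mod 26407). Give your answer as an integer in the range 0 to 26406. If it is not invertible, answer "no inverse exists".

5951

Run Euclid on (26407, 2942):
26407 = 8×2942 + 2871
2942 = 1×2871 + 71
2871 = 40×71 + 31
71 = 2×31 + 9
31 = 3×9 + 4
9 = 2×4 + 1
4 = 4×1 + 0
gcd = 1, so the inverse exists. Back-substitute:
1 = 9 − 2·4
1 = −2·31 + 7·9
1 = 7·71 − 16·31
1 = −16·2871 + 647·71
1 = 647·2942 − 663·2871
1 = −663·26407 + 5951·2942
So 2942·5951 ≡ 1 (mod 26407).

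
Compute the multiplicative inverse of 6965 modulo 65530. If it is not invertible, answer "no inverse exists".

no inverse exists

Compute gcd(6965, 65530):
65530 = 9×6965 + 2845
6965 = 2×2845 + 1275
2845 = 2×1275 + 295
1275 = 4×295 + 95
295 = 3×95 + 10
95 = 9×10 + 5
10 = 2×5 + 0
Since gcd = 5 > 1, 6965 is not a unit mod 65530.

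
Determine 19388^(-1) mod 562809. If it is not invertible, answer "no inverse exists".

gcd(562809, 19388) by repeated division:
562809 = 29*19388 + 557
19388 = 34*557 + 450
557 = 1*450 + 107
450 = 4*107 + 22
107 = 4*22 + 19
22 = 1*19 + 3
19 = 6*3 + 1
3 = 3*1 + 0
The gcd is 1. Working backward:
1 = 19 − 6·3
1 = −6·22 + 7·19
1 = 7·107 − 34·22
1 = −34·450 + 143·107
1 = 143·557 − 177·450
1 = −177·19388 + 6161·557
1 = 6161·562809 − 178846·19388
So 19388·(-178846) ≡ 1 (mod 562809), and -178846 ≡ 383963 (mod 562809).

383963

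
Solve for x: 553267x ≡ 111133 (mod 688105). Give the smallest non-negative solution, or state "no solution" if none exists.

First find gcd(553267, 688105):
688105 = 1×553267 + 134838
553267 = 4×134838 + 13915
134838 = 9×13915 + 9603
13915 = 1×9603 + 4312
9603 = 2×4312 + 979
4312 = 4×979 + 396
979 = 2×396 + 187
396 = 2×187 + 22
187 = 8×22 + 11
22 = 2×11 + 0
gcd = 11 and 11 | 111133, so solutions exist. Divide through by 11: 50297x ≡ 10103 (mod 62555).
Now find 50297⁻¹ mod 62555:
62555 = 1·50297 + 12258
50297 = 4·12258 + 1265
12258 = 9·1265 + 873
1265 = 1·873 + 392
873 = 2·392 + 89
392 = 4·89 + 36
89 = 2·36 + 17
36 = 2·17 + 2
17 = 8·2 + 1
2 = 2·1 + 0
Back-substitute:
1 = 17 − 8·2
1 = −8·36 + 17·17
1 = 17·89 − 42·36
1 = −42·392 + 185·89
1 = 185·873 − 412·392
1 = −412·1265 + 597·873
1 = 597·12258 − 5785·1265
1 = −5785·50297 + 23737·12258
1 = 23737·62555 − 29522·50297
So 50297·(-29522) ≡ 1 (mod 62555), i.e. 50297⁻¹ ≡ 33033.
Then x ≡ 33033·10103 ≡ 1474 (mod 62555); the smallest non-negative solution is x = 1474.

1474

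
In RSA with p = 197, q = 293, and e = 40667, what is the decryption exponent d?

φ(n) = (p−1)(q−1) = 196·292 = 57232.
Need d with 40667·d ≡ 1 (mod 57232). Apply the extended Euclidean algorithm:
57232 = 1·40667 + 16565
40667 = 2·16565 + 7537
16565 = 2·7537 + 1491
7537 = 5·1491 + 82
1491 = 18·82 + 15
82 = 5·15 + 7
15 = 2·7 + 1
7 = 7·1 + 0
Back-substitute:
1 = 15 − 2·7
1 = −2·82 + 11·15
1 = 11·1491 − 200·82
1 = −200·7537 + 1011·1491
1 = 1011·16565 − 2222·7537
1 = −2222·40667 + 5455·16565
1 = 5455·57232 − 7677·40667
So 40667·(-7677) ≡ 1 (mod 57232), hence d ≡ -7677 ≡ 49555 (mod 57232).

49555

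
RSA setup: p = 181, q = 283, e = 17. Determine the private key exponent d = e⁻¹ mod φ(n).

26873

φ(n) = (p−1)(q−1) = 180·282 = 50760.
Need d with 17·d ≡ 1 (mod 50760). Apply the extended Euclidean algorithm:
50760 = 2985×17 + 15
17 = 1×15 + 2
15 = 7×2 + 1
2 = 2×1 + 0
Back-substitute:
1 = 15 − 7·2
1 = −7·17 + 8·15
1 = 8·50760 − 23887·17
So 17·(-23887) ≡ 1 (mod 50760), hence d ≡ -23887 ≡ 26873 (mod 50760).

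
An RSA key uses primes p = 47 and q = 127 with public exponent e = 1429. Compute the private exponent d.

2101

φ(n) = (p−1)(q−1) = 46·126 = 5796.
Need d with 1429·d ≡ 1 (mod 5796). Apply the extended Euclidean algorithm:
5796 = 4*1429 + 80
1429 = 17*80 + 69
80 = 1*69 + 11
69 = 6*11 + 3
11 = 3*3 + 2
3 = 1*2 + 1
2 = 2*1 + 0
Back-substitute:
1 = 3 − 2
1 = −11 + 4·3
1 = 4·69 − 25·11
1 = −25·80 + 29·69
1 = 29·1429 − 518·80
1 = −518·5796 + 2101·1429
So 1429·2101 ≡ 1 (mod 5796), hence d = 2101.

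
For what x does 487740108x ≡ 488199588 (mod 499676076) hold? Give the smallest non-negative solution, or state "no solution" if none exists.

First find gcd(487740108, 499676076):
499676076 = 1·487740108 + 11935968
487740108 = 40·11935968 + 10301388
11935968 = 1·10301388 + 1634580
10301388 = 6·1634580 + 493908
1634580 = 3·493908 + 152856
493908 = 3·152856 + 35340
152856 = 4·35340 + 11496
35340 = 3·11496 + 852
11496 = 13·852 + 420
852 = 2·420 + 12
420 = 35·12 + 0
gcd = 12 and 12 | 488199588, so solutions exist. Divide through by 12: 40645009x ≡ 40683299 (mod 41639673).
Now find 40645009⁻¹ mod 41639673:
41639673 = 1×40645009 + 994664
40645009 = 40×994664 + 858449
994664 = 1×858449 + 136215
858449 = 6×136215 + 41159
136215 = 3×41159 + 12738
41159 = 3×12738 + 2945
12738 = 4×2945 + 958
2945 = 3×958 + 71
958 = 13×71 + 35
71 = 2×35 + 1
35 = 35×1 + 0
Back-substitute:
1 = 71 − 2·35
1 = −2·958 + 27·71
1 = 27·2945 − 83·958
1 = −83·12738 + 359·2945
1 = 359·41159 − 1160·12738
1 = −1160·136215 + 3839·41159
1 = 3839·858449 − 24194·136215
1 = −24194·994664 + 28033·858449
1 = 28033·40645009 − 1145514·994664
1 = −1145514·41639673 + 1173547·40645009
So 40645009⁻¹ ≡ 1173547 (mod 41639673).
Then x ≡ 1173547·40683299 ≡ 5907464 (mod 41639673); the smallest non-negative solution is x = 5907464.

5907464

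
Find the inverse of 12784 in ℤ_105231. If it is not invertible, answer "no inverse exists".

33856

Extended Euclidean algorithm:
105231 = 8*12784 + 2959
12784 = 4*2959 + 948
2959 = 3*948 + 115
948 = 8*115 + 28
115 = 4*28 + 3
28 = 9*3 + 1
3 = 3*1 + 0
The gcd is 1. Working backward:
1 = 28 − 9·3
1 = −9·115 + 37·28
1 = 37·948 − 305·115
1 = −305·2959 + 952·948
1 = 952·12784 − 4113·2959
1 = −4113·105231 + 33856·12784
So 12784·33856 ≡ 1 (mod 105231).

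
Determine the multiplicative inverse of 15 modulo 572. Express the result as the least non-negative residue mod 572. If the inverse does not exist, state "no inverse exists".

Extended Euclidean algorithm:
572 = 38*15 + 2
15 = 7*2 + 1
2 = 2*1 + 0
Since gcd(15, 572) = 1, back-substitute to write 1 as a combination:
1 = 15 − 7·2
1 = −7·572 + 267·15
So 15·267 ≡ 1 (mod 572).

267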